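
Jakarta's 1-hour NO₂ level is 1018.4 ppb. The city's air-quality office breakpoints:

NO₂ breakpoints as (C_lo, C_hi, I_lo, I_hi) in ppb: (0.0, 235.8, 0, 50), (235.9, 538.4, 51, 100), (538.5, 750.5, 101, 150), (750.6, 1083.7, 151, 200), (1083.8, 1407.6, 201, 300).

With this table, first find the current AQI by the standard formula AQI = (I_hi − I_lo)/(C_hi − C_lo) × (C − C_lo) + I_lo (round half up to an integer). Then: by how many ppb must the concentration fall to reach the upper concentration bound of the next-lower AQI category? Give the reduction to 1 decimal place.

267.9

NO₂ 1018.4: bracket 750.6–1083.7 → index 151–200; slope 49/333.1, offset 267.8.
AQI = 151 + 49/333.1·267.8 ≈ 190.39 ⇒ 190.
Current AQI 190 is in the Unhealthy range (151–200). The next-lower category tops out at AQI 150, whose upper concentration bound is 750.5 ppb.
Reduction needed = 1018.4 − 750.5 = 267.9 ppb.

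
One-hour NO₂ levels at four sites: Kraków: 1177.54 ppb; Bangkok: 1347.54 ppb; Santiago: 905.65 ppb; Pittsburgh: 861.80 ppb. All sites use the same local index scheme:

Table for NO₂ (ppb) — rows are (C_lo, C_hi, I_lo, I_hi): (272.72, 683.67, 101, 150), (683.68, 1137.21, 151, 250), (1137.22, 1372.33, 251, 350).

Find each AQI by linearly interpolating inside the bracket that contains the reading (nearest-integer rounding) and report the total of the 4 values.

997

Kraków: 1177.54 lies in 1137.22–1372.33, so I_lo=251, I_hi=350, C_lo=1137.22, C_hi=1372.33.
(350−251)/(1372.33−1137.22) × (1177.54−1137.22) + 251 = 99/235.11 × 40.32 + 251 ≈ 267.98 → 268.
Bangkok: 1347.54 lies in 1137.22–1372.33, so I_lo=251, I_hi=350, C_lo=1137.22, C_hi=1372.33.
(350−251)/(1372.33−1137.22) × (1347.54−1137.22) + 251 = 99/235.11 × 210.32 + 251 ≈ 339.56 → 340.
Santiago 905.65: bracket 683.68–1137.21 → index 151–250; slope 99/453.53, offset 221.97.
AQI = 151 + 99/453.53·221.97 ≈ 199.45 ⇒ 199.
Pittsburgh: 861.80 lies in 683.68–1137.21, so I_lo=151, I_hi=250, C_lo=683.68, C_hi=1137.21.
(250−151)/(1137.21−683.68) × (861.80−683.68) + 151 = 99/453.53 × 178.12 + 151 ≈ 189.88 → 190.
AQIs: Kraków=268, Bangkok=340, Santiago=199, Pittsburgh=190. Sum = 268 + 340 + 199 + 190 = 997.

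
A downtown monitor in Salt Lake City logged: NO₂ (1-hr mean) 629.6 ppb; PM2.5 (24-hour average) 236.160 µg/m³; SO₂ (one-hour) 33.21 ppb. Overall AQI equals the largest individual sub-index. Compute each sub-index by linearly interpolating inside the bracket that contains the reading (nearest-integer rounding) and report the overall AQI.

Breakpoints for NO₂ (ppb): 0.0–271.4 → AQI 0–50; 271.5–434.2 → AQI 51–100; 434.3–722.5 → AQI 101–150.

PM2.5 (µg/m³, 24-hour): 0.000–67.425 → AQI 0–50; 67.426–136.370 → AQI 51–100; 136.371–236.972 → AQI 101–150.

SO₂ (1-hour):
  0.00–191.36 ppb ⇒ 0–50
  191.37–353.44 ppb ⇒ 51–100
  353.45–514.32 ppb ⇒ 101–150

150

NO₂: 629.6 lies in 434.3–722.5, so I_lo=101, I_hi=150, C_lo=434.3, C_hi=722.5.
(150−101)/(722.5−434.3) × (629.6−434.3) + 101 = 49/288.2 × 195.3 + 101 ≈ 134.21 → 134.
PM2.5: 236.160 lies in 136.371–236.972, so I_lo=101, I_hi=150, C_lo=136.371, C_hi=236.972.
(150−101)/(236.972−136.371) × (236.160−136.371) + 101 = 49/100.601 × 99.789 + 101 ≈ 149.60 → 150.
SO₂: 33.21 lies in 0.00–191.36, so I_lo=0, I_hi=50, C_lo=0.00, C_hi=191.36.
(50−0)/(191.36−0.00) × (33.21−0.00) + 0 = 50/191.36 × 33.21 + 0 ≈ 8.68 → 9.
Sub-indices: NO₂→134, PM2.5→150, SO₂→9. Overall AQI = max = 150; dominant pollutant is PM2.5.
AQI 150: Unhealthy for Sensitive Groups.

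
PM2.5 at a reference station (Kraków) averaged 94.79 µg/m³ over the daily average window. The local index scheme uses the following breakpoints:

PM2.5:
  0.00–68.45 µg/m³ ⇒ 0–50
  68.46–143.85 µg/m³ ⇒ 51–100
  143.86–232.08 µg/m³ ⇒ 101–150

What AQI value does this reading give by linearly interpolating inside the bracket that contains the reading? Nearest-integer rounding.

PM2.5: 94.79 ∈ [68.46, 143.85] ↔ index [51, 100].
51 + (94.79−68.46)·(100−51)/(143.85−68.46) = 51 + 26.33·49/75.39 ≈ 68.11, so AQI = 68.

68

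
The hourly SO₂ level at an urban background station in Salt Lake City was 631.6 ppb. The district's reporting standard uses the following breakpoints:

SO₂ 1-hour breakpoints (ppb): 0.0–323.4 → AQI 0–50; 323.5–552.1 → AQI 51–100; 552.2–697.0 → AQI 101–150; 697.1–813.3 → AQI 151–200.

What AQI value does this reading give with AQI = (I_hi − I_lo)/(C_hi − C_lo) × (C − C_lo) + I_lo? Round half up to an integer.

128

SO₂ 631.6: bracket 552.2–697.0 → index 101–150; slope 49/144.8, offset 79.4.
AQI = 101 + 49/144.8·79.4 ≈ 127.87 ⇒ 128.
AQI 128 falls in the Unhealthy for Sensitive Groups category.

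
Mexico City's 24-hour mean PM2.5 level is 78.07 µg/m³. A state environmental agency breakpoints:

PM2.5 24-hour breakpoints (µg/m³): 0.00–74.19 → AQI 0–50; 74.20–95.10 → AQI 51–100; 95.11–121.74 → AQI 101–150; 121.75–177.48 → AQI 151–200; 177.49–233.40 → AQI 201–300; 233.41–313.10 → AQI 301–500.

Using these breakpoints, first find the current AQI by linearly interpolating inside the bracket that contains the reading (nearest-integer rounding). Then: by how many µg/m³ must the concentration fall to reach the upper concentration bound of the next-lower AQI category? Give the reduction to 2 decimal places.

PM2.5: row 74.20–95.10 (AQI 51–100). (100−51)·(78.07−74.20)/(95.10−74.20) + 51 = 49·3.87/20.90 + 51 ≈ 60.07 → 60.
Current AQI 60 is in the Moderate range (51–100). The next-lower category tops out at AQI 50, whose upper concentration bound is 74.19 µg/m³.
Reduction needed = 78.07 − 74.19 = 3.88 µg/m³.

3.88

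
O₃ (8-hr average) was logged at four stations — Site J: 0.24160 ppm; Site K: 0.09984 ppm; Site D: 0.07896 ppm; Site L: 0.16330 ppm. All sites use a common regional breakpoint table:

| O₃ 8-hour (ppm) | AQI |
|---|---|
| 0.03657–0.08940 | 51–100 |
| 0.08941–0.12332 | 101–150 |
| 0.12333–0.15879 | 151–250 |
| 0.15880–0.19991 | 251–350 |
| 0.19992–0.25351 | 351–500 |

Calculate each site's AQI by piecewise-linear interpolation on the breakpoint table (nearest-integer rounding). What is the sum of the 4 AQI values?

935

Site J: 0.24160 lies in 0.19992–0.25351, so I_lo=351, I_hi=500, C_lo=0.19992, C_hi=0.25351.
(500−351)/(0.25351−0.19992) × (0.24160−0.19992) + 351 = 149/0.05359 × 0.04168 + 351 ≈ 466.89 → 467.
Site K: row 0.08941–0.12332 (AQI 101–150). (150−101)·(0.09984−0.08941)/(0.12332−0.08941) + 101 = 49·0.01043/0.03391 + 101 ≈ 116.07 → 116.
Site D: 0.07896 lies in 0.03657–0.08940, so I_lo=51, I_hi=100, C_lo=0.03657, C_hi=0.08940.
(100−51)/(0.08940−0.03657) × (0.07896−0.03657) + 51 = 49/0.05283 × 0.04239 + 51 ≈ 90.32 → 90.
Site L: 0.16330 lies in 0.15880–0.19991, so I_lo=251, I_hi=350, C_lo=0.15880, C_hi=0.19991.
(350−251)/(0.19991−0.15880) × (0.16330−0.15880) + 251 = 99/0.04111 × 0.00450 + 251 ≈ 261.84 → 262.
AQIs: Site J=467, Site K=116, Site D=90, Site L=262. Sum = 467 + 116 + 90 + 262 = 935.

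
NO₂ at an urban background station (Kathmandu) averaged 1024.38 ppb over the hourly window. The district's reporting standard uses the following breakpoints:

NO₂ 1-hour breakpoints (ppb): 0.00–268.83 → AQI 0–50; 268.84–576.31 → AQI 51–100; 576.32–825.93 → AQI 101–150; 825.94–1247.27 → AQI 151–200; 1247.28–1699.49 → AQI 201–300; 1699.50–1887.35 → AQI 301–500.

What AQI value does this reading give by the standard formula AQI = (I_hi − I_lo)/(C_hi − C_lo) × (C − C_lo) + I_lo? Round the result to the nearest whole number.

NO₂ 1024.38: bracket 825.94–1247.27 → index 151–200; slope 49/421.33, offset 198.44.
AQI = 151 + 49/421.33·198.44 ≈ 174.08 ⇒ 174.

174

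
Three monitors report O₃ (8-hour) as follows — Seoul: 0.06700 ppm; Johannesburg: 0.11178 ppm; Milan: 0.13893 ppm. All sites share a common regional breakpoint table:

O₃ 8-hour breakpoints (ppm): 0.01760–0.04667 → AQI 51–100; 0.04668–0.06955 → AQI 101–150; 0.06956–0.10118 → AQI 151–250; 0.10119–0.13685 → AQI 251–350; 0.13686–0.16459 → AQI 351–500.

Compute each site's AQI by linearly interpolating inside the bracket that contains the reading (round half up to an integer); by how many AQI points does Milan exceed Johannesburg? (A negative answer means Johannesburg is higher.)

82

Seoul 0.06700: bracket 0.04668–0.06955 → index 101–150; slope 49/0.02287, offset 0.02032.
AQI = 101 + 49/0.02287·0.02032 ≈ 144.54 ⇒ 145.
Johannesburg 0.11178: bracket 0.10119–0.13685 → index 251–350; slope 99/0.03566, offset 0.01059.
AQI = 251 + 99/0.03566·0.01059 ≈ 280.40 ⇒ 280.
Milan 0.13893: bracket 0.13686–0.16459 → index 351–500; slope 149/0.02773, offset 0.00207.
AQI = 351 + 149/0.02773·0.00207 ≈ 362.12 ⇒ 362.
AQIs: Seoul=145, Johannesburg=280, Milan=362. Milan (362) − Johannesburg (280) = 82.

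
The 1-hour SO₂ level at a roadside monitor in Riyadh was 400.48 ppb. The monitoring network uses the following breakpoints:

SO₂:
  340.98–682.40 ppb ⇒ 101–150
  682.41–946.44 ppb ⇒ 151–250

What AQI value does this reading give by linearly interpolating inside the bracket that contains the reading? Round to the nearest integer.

110

SO₂: row 340.98–682.40 (AQI 101–150). (150−101)·(400.48−340.98)/(682.40−340.98) + 101 = 49·59.50/341.42 + 101 ≈ 109.54 → 110.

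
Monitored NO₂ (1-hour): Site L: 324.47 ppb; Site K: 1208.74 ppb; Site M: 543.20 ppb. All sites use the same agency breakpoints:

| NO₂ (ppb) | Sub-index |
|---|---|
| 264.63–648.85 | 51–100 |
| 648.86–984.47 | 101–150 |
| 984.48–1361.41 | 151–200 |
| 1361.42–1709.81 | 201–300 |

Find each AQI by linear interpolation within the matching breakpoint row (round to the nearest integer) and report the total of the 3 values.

326

Site L: 324.47 lies in 264.63–648.85, so I_lo=51, I_hi=100, C_lo=264.63, C_hi=648.85.
(100−51)/(648.85−264.63) × (324.47−264.63) + 51 = 49/384.22 × 59.84 + 51 ≈ 58.63 → 59.
Site K: 1208.74 lies in 984.48–1361.41, so I_lo=151, I_hi=200, C_lo=984.48, C_hi=1361.41.
(200−151)/(1361.41−984.48) × (1208.74−984.48) + 151 = 49/376.93 × 224.26 + 151 ≈ 180.15 → 180.
Site M: 543.20 ∈ [264.63, 648.85] ↔ index [51, 100].
51 + (543.20−264.63)·(100−51)/(648.85−264.63) = 51 + 278.57·49/384.22 ≈ 86.53, so AQI = 87.
AQIs: Site L=59, Site K=180, Site M=87. Sum = 59 + 180 + 87 = 326.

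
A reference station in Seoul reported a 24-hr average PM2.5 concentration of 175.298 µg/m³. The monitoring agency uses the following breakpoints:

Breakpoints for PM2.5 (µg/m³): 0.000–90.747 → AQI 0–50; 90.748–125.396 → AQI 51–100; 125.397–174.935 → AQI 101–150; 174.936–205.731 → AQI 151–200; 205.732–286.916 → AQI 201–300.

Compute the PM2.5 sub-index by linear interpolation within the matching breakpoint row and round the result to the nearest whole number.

PM2.5: 175.298 lies in 174.936–205.731, so I_lo=151, I_hi=200, C_lo=174.936, C_hi=205.731.
(200−151)/(205.731−174.936) × (175.298−174.936) + 151 = 49/30.795 × 0.362 + 151 ≈ 151.58 → 152.

152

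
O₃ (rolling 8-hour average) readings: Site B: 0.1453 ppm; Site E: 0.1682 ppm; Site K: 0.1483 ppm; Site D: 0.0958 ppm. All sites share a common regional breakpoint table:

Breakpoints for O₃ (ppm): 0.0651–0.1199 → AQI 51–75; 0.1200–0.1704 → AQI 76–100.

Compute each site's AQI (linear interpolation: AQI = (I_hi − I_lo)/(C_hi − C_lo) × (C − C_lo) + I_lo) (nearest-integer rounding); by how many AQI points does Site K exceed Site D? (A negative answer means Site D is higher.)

25

Site B: 0.1453 lies in 0.1200–0.1704, so I_lo=76, I_hi=100, C_lo=0.1200, C_hi=0.1704.
(100−76)/(0.1704−0.1200) × (0.1453−0.1200) + 76 = 24/0.0504 × 0.0253 + 76 ≈ 88.05 → 88.
Site E 0.1682: bracket 0.1200–0.1704 → index 76–100; slope 24/0.0504, offset 0.0482.
AQI = 76 + 24/0.0504·0.0482 ≈ 98.95 ⇒ 99.
Site K: 0.1483 lies in 0.1200–0.1704, so I_lo=76, I_hi=100, C_lo=0.1200, C_hi=0.1704.
(100−76)/(0.1704−0.1200) × (0.1483−0.1200) + 76 = 24/0.0504 × 0.0283 + 76 ≈ 89.48 → 89.
Site D 0.0958: bracket 0.0651–0.1199 → index 51–75; slope 24/0.0548, offset 0.0307.
AQI = 51 + 24/0.0548·0.0307 ≈ 64.45 ⇒ 64.
AQIs: Site B=88, Site E=99, Site K=89, Site D=64. Site K (89) − Site D (64) = 25.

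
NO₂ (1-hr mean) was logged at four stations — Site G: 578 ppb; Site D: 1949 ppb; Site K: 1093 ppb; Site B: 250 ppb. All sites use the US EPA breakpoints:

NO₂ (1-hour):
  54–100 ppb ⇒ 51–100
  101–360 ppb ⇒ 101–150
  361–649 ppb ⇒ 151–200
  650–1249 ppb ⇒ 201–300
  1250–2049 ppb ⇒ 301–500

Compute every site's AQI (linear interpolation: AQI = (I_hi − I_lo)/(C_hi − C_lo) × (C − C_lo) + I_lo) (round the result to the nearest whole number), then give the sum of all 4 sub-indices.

Site G: row 361–649 (AQI 151–200). (200−151)·(578−361)/(649−361) + 151 = 49·217/288 + 151 ≈ 187.92 → 188.
Site D: 1949 lies in 1250–2049, so I_lo=301, I_hi=500, C_lo=1250, C_hi=2049.
(500−301)/(2049−1250) × (1949−1250) + 301 = 199/799 × 699 + 301 ≈ 475.09 → 475.
Site K: row 650–1249 (AQI 201–300). (300−201)·(1093−650)/(1249−650) + 201 = 99·443/599 + 201 ≈ 274.22 → 274.
Site B: 250 lies in 101–360, so I_lo=101, I_hi=150, C_lo=101, C_hi=360.
(150−101)/(360−101) × (250−101) + 101 = 49/259 × 149 + 101 ≈ 129.19 → 129.
AQIs: Site G=188, Site D=475, Site K=274, Site B=129. Sum = 188 + 475 + 274 + 129 = 1066.

1066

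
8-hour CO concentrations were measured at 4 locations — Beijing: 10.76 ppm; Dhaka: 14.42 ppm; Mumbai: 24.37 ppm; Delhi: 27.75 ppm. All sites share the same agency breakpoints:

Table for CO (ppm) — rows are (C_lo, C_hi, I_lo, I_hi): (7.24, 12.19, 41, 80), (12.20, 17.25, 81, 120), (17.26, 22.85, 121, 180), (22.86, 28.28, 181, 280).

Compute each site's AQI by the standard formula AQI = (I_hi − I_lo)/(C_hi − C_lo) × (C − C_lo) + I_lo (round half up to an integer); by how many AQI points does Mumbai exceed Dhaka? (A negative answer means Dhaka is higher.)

Beijing 10.76: bracket 7.24–12.19 → index 41–80; slope 39/4.95, offset 3.52.
AQI = 41 + 39/4.95·3.52 ≈ 68.73 ⇒ 69.
Dhaka: 14.42 ∈ [12.20, 17.25] ↔ index [81, 120].
81 + (14.42−12.20)·(120−81)/(17.25−12.20) = 81 + 2.22·39/5.05 ≈ 98.14, so AQI = 98.
Mumbai: 24.37 ∈ [22.86, 28.28] ↔ index [181, 280].
181 + (24.37−22.86)·(280−181)/(28.28−22.86) = 181 + 1.51·99/5.42 ≈ 208.58, so AQI = 209.
Delhi: 27.75 ∈ [22.86, 28.28] ↔ index [181, 280].
181 + (27.75−22.86)·(280−181)/(28.28−22.86) = 181 + 4.89·99/5.42 ≈ 270.32, so AQI = 270.
AQIs: Beijing=69, Dhaka=98, Mumbai=209, Delhi=270. Mumbai (209) − Dhaka (98) = 111.

111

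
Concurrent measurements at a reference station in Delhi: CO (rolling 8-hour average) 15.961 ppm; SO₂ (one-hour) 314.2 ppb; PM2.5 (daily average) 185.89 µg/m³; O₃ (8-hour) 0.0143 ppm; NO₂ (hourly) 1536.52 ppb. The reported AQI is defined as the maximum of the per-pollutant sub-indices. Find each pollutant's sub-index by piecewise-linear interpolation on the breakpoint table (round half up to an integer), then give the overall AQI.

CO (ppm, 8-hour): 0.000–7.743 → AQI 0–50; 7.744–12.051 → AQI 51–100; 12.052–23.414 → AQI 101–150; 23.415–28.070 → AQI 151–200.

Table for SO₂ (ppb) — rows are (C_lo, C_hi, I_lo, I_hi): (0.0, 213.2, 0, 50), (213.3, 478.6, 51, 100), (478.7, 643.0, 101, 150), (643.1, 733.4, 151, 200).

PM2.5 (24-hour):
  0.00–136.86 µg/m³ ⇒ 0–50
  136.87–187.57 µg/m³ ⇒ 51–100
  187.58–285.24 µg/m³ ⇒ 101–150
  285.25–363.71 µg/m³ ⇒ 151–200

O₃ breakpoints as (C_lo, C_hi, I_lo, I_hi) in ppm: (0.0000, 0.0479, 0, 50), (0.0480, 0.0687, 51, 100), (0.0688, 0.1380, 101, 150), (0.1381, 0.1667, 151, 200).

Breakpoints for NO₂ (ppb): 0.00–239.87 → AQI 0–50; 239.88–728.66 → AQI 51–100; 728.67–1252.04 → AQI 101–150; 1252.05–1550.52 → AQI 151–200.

CO 15.961: bracket 12.052–23.414 → index 101–150; slope 49/11.362, offset 3.909.
AQI = 101 + 49/11.362·3.909 ≈ 117.86 ⇒ 118.
SO₂: 314.2 lies in 213.3–478.6, so I_lo=51, I_hi=100, C_lo=213.3, C_hi=478.6.
(100−51)/(478.6−213.3) × (314.2−213.3) + 51 = 49/265.3 × 100.9 + 51 ≈ 69.64 → 70.
PM2.5: row 136.87–187.57 (AQI 51–100). (100−51)·(185.89−136.87)/(187.57−136.87) + 51 = 49·49.02/50.70 + 51 ≈ 98.38 → 98.
O₃: 0.0143 ∈ [0.0000, 0.0479] ↔ index [0, 50].
0 + (0.0143−0.0000)·(50−0)/(0.0479−0.0000) = 0 + 0.0143·50/0.0479 ≈ 14.93, so AQI = 15.
NO₂: 1536.52 lies in 1252.05–1550.52, so I_lo=151, I_hi=200, C_lo=1252.05, C_hi=1550.52.
(200−151)/(1550.52−1252.05) × (1536.52−1252.05) + 151 = 49/298.47 × 284.47 + 151 ≈ 197.70 → 198.
Sub-indices: CO→118, SO₂→70, PM2.5→98, O₃→15, NO₂→198. Overall AQI = max = 198; dominant pollutant is NO₂.
AQI 198: Unhealthy.

198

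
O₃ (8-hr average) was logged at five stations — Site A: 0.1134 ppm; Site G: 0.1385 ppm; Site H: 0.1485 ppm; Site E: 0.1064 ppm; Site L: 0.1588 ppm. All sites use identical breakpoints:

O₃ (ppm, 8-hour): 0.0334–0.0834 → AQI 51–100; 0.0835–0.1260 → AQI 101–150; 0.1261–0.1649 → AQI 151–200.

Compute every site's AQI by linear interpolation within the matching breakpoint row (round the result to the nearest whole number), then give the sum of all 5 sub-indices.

Site A 0.1134: bracket 0.0835–0.1260 → index 101–150; slope 49/0.0425, offset 0.0299.
AQI = 101 + 49/0.0425·0.0299 ≈ 135.47 ⇒ 135.
Site G: 0.1385 ∈ [0.1261, 0.1649] ↔ index [151, 200].
151 + (0.1385−0.1261)·(200−151)/(0.1649−0.1261) = 151 + 0.0124·49/0.0388 ≈ 166.66, so AQI = 167.
Site H: row 0.1261–0.1649 (AQI 151–200). (200−151)·(0.1485−0.1261)/(0.1649−0.1261) + 151 = 49·0.0224/0.0388 + 151 ≈ 179.29 → 179.
Site E: row 0.0835–0.1260 (AQI 101–150). (150−101)·(0.1064−0.0835)/(0.1260−0.0835) + 101 = 49·0.0229/0.0425 + 101 ≈ 127.40 → 127.
Site L: row 0.1261–0.1649 (AQI 151–200). (200−151)·(0.1588−0.1261)/(0.1649−0.1261) + 151 = 49·0.0327/0.0388 + 151 ≈ 192.30 → 192.
AQIs: Site A=135, Site G=167, Site H=179, Site E=127, Site L=192. Sum = 135 + 167 + 179 + 127 + 192 = 800.

800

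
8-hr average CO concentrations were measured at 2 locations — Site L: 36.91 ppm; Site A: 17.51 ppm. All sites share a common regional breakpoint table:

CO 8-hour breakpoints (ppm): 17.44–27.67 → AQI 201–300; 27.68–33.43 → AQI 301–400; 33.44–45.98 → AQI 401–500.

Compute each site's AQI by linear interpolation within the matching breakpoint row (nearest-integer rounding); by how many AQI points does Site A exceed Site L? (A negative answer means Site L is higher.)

Site L: 36.91 ∈ [33.44, 45.98] ↔ index [401, 500].
401 + (36.91−33.44)·(500−401)/(45.98−33.44) = 401 + 3.47·99/12.54 ≈ 428.39, so AQI = 428.
Site A: 17.51 lies in 17.44–27.67, so I_lo=201, I_hi=300, C_lo=17.44, C_hi=27.67.
(300−201)/(27.67−17.44) × (17.51−17.44) + 201 = 99/10.23 × 0.07 + 201 ≈ 201.68 → 202.
AQIs: Site L=428, Site A=202. Site A (202) − Site L (428) = -226.

-226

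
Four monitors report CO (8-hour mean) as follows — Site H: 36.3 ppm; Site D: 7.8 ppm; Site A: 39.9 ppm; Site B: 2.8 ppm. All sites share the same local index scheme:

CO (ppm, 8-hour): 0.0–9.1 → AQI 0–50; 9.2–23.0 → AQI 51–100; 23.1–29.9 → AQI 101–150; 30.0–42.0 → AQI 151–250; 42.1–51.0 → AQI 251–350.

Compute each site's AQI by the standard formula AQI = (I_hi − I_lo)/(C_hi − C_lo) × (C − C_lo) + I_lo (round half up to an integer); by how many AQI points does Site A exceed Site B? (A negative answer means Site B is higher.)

Site H: 36.3 lies in 30.0–42.0, so I_lo=151, I_hi=250, C_lo=30.0, C_hi=42.0.
(250−151)/(42.0−30.0) × (36.3−30.0) + 151 = 99/12.0 × 6.3 + 151 ≈ 202.98 → 203.
Site D: row 0.0–9.1 (AQI 0–50). (50−0)·(7.8−0.0)/(9.1−0.0) + 0 = 50·7.8/9.1 + 0 ≈ 42.86 → 43.
Site A: 39.9 ∈ [30.0, 42.0] ↔ index [151, 250].
151 + (39.9−30.0)·(250−151)/(42.0−30.0) = 151 + 9.9·99/12.0 ≈ 232.68, so AQI = 233.
Site B: row 0.0–9.1 (AQI 0–50). (50−0)·(2.8−0.0)/(9.1−0.0) + 0 = 50·2.8/9.1 + 0 ≈ 15.38 → 15.
AQIs: Site H=203, Site D=43, Site A=233, Site B=15. Site A (233) − Site B (15) = 218.

218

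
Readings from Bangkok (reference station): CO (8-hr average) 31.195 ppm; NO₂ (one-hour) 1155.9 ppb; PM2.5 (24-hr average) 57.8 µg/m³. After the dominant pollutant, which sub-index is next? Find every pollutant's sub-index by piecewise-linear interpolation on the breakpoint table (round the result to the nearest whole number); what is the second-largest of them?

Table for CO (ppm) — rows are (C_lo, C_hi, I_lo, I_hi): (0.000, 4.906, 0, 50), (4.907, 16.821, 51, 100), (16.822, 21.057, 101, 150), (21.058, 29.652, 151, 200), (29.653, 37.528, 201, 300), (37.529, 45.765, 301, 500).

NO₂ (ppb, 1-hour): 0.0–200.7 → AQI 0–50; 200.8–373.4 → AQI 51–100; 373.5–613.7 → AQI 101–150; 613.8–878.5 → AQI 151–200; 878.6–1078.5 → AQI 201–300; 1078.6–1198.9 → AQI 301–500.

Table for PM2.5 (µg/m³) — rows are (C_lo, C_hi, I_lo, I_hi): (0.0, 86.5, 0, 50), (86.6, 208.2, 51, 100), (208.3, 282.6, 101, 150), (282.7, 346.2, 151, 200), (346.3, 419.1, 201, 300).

CO: row 29.653–37.528 (AQI 201–300). (300−201)·(31.195−29.653)/(37.528−29.653) + 201 = 99·1.542/7.875 + 201 ≈ 220.39 → 220.
NO₂: 1155.9 ∈ [1078.6, 1198.9] ↔ index [301, 500].
301 + (1155.9−1078.6)·(500−301)/(1198.9−1078.6) = 301 + 77.3·199/120.3 ≈ 428.87, so AQI = 429.
PM2.5: 57.8 lies in 0.0–86.5, so I_lo=0, I_hi=50, C_lo=0.0, C_hi=86.5.
(50−0)/(86.5−0.0) × (57.8−0.0) + 0 = 50/86.5 × 57.8 + 0 ≈ 33.41 → 33.
Sub-indices: CO→220, NO₂→429, PM2.5→33. Ranked high→low: 429, 220, 33. Second-highest sub-index = 220.

220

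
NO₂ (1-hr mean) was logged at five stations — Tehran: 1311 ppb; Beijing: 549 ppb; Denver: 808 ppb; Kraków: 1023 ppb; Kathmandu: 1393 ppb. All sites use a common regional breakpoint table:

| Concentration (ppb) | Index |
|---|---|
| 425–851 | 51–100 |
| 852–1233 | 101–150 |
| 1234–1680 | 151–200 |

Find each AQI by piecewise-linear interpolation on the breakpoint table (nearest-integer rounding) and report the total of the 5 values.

610

Tehran: row 1234–1680 (AQI 151–200). (200−151)·(1311−1234)/(1680−1234) + 151 = 49·77/446 + 151 ≈ 159.46 → 159.
Beijing: 549 lies in 425–851, so I_lo=51, I_hi=100, C_lo=425, C_hi=851.
(100−51)/(851−425) × (549−425) + 51 = 49/426 × 124 + 51 ≈ 65.26 → 65.
Denver: row 425–851 (AQI 51–100). (100−51)·(808−425)/(851−425) + 51 = 49·383/426 + 51 ≈ 95.05 → 95.
Kraków 1023: bracket 852–1233 → index 101–150; slope 49/381, offset 171.
AQI = 101 + 49/381·171 ≈ 122.99 ⇒ 123.
Kathmandu: 1393 lies in 1234–1680, so I_lo=151, I_hi=200, C_lo=1234, C_hi=1680.
(200−151)/(1680−1234) × (1393−1234) + 151 = 49/446 × 159 + 151 ≈ 168.47 → 168.
AQIs: Tehran=159, Beijing=65, Denver=95, Kraków=123, Kathmandu=168. Sum = 159 + 65 + 95 + 123 + 168 = 610.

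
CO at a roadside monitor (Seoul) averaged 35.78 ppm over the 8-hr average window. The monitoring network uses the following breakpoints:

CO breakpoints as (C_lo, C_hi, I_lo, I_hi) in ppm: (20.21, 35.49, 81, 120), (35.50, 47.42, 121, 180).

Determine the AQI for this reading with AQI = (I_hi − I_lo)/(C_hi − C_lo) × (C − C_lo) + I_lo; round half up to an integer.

122

CO: 35.78 ∈ [35.50, 47.42] ↔ index [121, 180].
121 + (35.78−35.50)·(180−121)/(47.42−35.50) = 121 + 0.28·59/11.92 ≈ 122.39, so AQI = 122.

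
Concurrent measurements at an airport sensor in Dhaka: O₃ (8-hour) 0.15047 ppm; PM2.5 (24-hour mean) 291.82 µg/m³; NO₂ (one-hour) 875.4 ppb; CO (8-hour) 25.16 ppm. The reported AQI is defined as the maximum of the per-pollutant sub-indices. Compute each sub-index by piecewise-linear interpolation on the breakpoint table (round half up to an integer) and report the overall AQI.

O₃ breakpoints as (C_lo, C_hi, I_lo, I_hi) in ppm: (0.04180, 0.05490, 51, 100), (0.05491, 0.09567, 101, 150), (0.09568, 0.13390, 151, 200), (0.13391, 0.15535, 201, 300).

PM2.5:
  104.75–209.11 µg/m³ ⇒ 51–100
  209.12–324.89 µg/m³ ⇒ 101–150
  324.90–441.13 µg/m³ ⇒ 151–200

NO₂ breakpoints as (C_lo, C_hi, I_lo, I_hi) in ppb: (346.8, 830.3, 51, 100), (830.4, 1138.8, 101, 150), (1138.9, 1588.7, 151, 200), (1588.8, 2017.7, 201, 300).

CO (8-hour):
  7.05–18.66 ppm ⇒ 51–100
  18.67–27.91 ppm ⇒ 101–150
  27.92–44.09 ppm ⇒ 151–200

O₃ 0.15047: bracket 0.13391–0.15535 → index 201–300; slope 99/0.02144, offset 0.01656.
AQI = 201 + 99/0.02144·0.01656 ≈ 277.47 ⇒ 277.
PM2.5 291.82: bracket 209.12–324.89 → index 101–150; slope 49/115.77, offset 82.70.
AQI = 101 + 49/115.77·82.70 ≈ 136.00 ⇒ 136.
NO₂: 875.4 ∈ [830.4, 1138.8] ↔ index [101, 150].
101 + (875.4−830.4)·(150−101)/(1138.8−830.4) = 101 + 45.0·49/308.4 ≈ 108.15, so AQI = 108.
CO: 25.16 ∈ [18.67, 27.91] ↔ index [101, 150].
101 + (25.16−18.67)·(150−101)/(27.91−18.67) = 101 + 6.49·49/9.24 ≈ 135.42, so AQI = 135.
Sub-indices: O₃→277, PM2.5→136, NO₂→108, CO→135. Overall AQI = max = 277; dominant pollutant is O₃.

277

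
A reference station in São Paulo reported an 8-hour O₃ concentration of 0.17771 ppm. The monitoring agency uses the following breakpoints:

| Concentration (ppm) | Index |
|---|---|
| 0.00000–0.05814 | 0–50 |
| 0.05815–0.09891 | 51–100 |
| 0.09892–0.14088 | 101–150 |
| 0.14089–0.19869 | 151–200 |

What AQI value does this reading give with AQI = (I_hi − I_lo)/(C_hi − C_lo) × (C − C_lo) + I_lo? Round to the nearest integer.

O₃ 0.17771: bracket 0.14089–0.19869 → index 151–200; slope 49/0.05780, offset 0.03682.
AQI = 151 + 49/0.05780·0.03682 ≈ 182.21 ⇒ 182.
AQI 182 falls in the Unhealthy category.

182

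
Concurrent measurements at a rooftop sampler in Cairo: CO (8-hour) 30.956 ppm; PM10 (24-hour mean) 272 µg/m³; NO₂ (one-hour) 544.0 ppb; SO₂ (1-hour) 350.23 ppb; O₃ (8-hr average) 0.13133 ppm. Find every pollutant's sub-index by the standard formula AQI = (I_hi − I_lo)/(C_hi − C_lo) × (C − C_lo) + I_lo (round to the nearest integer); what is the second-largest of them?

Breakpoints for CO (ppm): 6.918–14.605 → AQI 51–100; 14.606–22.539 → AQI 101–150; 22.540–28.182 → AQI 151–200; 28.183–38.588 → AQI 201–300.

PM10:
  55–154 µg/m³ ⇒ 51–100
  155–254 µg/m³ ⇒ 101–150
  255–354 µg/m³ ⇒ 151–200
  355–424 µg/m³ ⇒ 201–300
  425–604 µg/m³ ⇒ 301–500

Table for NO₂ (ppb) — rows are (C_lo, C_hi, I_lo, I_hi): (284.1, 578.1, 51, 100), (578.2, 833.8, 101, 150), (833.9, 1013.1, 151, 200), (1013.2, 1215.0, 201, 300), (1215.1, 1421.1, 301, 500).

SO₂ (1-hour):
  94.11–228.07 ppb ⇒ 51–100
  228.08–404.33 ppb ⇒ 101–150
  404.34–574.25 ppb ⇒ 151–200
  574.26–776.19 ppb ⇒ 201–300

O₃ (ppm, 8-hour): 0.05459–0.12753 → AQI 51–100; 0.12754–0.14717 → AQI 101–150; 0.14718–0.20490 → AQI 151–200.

159

CO: 30.956 lies in 28.183–38.588, so I_lo=201, I_hi=300, C_lo=28.183, C_hi=38.588.
(300−201)/(38.588−28.183) × (30.956−28.183) + 201 = 99/10.405 × 2.773 + 201 ≈ 227.38 → 227.
PM10 272: bracket 255–354 → index 151–200; slope 49/99, offset 17.
AQI = 151 + 49/99·17 ≈ 159.41 ⇒ 159.
NO₂: row 284.1–578.1 (AQI 51–100). (100−51)·(544.0−284.1)/(578.1−284.1) + 51 = 49·259.9/294.0 + 51 ≈ 94.32 → 94.
SO₂ 350.23: bracket 228.08–404.33 → index 101–150; slope 49/176.25, offset 122.15.
AQI = 101 + 49/176.25·122.15 ≈ 134.96 ⇒ 135.
O₃: 0.13133 ∈ [0.12754, 0.14717] ↔ index [101, 150].
101 + (0.13133−0.12754)·(150−101)/(0.14717−0.12754) = 101 + 0.00379·49/0.01963 ≈ 110.46, so AQI = 110.
Sub-indices: CO→227, PM10→159, NO₂→94, SO₂→135, O₃→110. Ranked high→low: 227, 159, 135, 110, 94. Second-highest sub-index = 159.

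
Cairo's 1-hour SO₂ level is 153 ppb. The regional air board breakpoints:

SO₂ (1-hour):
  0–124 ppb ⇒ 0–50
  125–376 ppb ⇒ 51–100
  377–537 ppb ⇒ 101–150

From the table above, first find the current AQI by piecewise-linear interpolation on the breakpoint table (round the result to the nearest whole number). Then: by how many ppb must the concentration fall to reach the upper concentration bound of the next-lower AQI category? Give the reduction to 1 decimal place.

29.0

SO₂: 153 lies in 125–376, so I_lo=51, I_hi=100, C_lo=125, C_hi=376.
(100−51)/(376−125) × (153−125) + 51 = 49/251 × 28 + 51 ≈ 56.47 → 56.
Current AQI 56 is in the Moderate range (51–100). The next-lower category tops out at AQI 50, whose upper concentration bound is 124 ppb.
Reduction needed = 153 − 124 = 29.0 ppb.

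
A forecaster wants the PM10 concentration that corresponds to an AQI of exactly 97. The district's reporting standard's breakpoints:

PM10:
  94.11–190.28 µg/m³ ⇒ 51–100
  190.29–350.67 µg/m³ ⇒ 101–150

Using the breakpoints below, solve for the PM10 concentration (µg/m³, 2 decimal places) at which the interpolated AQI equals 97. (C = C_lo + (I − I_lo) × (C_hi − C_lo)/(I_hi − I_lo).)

AQI 97 lies in the 51–100 band, which corresponds to 94.11–190.28 µg/m³.
C = 94.11 + (97−51)×(190.28−94.11)/(100−51) = 94.11 + 46×96.17/49 ≈ 184.3920 µg/m³ → 184.39 µg/m³ to 2 dp.

184.39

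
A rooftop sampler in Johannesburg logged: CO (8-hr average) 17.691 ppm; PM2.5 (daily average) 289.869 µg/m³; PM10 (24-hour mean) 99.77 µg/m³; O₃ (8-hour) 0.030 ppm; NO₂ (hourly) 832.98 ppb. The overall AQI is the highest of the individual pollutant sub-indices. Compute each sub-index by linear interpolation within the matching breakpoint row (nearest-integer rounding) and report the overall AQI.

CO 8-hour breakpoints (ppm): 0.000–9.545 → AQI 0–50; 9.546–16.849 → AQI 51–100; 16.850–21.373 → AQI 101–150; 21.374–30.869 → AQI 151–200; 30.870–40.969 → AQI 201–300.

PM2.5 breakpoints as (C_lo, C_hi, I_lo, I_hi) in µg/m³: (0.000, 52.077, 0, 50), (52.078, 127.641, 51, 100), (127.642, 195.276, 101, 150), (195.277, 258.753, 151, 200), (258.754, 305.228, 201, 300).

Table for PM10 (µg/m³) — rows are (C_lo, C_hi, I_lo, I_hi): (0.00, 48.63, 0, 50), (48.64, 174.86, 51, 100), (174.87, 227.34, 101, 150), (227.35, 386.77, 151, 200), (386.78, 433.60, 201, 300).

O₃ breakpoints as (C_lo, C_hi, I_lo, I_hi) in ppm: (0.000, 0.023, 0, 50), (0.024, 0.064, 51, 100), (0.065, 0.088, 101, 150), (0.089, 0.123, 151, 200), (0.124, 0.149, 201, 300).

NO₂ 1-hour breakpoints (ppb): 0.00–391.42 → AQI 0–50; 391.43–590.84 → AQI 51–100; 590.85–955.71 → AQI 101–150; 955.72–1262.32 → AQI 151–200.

267

CO 17.691: bracket 16.850–21.373 → index 101–150; slope 49/4.523, offset 0.841.
AQI = 101 + 49/4.523·0.841 ≈ 110.11 ⇒ 110.
PM2.5: 289.869 lies in 258.754–305.228, so I_lo=201, I_hi=300, C_lo=258.754, C_hi=305.228.
(300−201)/(305.228−258.754) × (289.869−258.754) + 201 = 99/46.474 × 31.115 + 201 ≈ 267.28 → 267.
PM10: 99.77 lies in 48.64–174.86, so I_lo=51, I_hi=100, C_lo=48.64, C_hi=174.86.
(100−51)/(174.86−48.64) × (99.77−48.64) + 51 = 49/126.22 × 51.13 + 51 ≈ 70.85 → 71.
O₃: 0.030 lies in 0.024–0.064, so I_lo=51, I_hi=100, C_lo=0.024, C_hi=0.064.
(100−51)/(0.064−0.024) × (0.030−0.024) + 51 = 49/0.040 × 0.006 + 51 ≈ 58.35 → 58.
NO₂: 832.98 lies in 590.85–955.71, so I_lo=101, I_hi=150, C_lo=590.85, C_hi=955.71.
(150−101)/(955.71−590.85) × (832.98−590.85) + 101 = 49/364.86 × 242.13 + 101 ≈ 133.52 → 134.
Sub-indices: CO→110, PM2.5→267, PM10→71, O₃→58, NO₂→134. Overall AQI = max = 267; dominant pollutant is PM2.5.
AQI 267: Very Unhealthy.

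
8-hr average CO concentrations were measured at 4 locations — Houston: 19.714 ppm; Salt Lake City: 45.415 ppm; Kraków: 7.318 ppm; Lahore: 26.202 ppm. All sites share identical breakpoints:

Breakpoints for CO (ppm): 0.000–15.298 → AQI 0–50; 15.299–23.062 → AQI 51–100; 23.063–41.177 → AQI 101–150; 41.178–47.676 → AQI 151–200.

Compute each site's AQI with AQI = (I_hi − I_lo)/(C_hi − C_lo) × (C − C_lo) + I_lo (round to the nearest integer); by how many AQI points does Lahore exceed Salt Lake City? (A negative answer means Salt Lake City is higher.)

Houston: 19.714 lies in 15.299–23.062, so I_lo=51, I_hi=100, C_lo=15.299, C_hi=23.062.
(100−51)/(23.062−15.299) × (19.714−15.299) + 51 = 49/7.763 × 4.415 + 51 ≈ 78.87 → 79.
Salt Lake City: 45.415 lies in 41.178–47.676, so I_lo=151, I_hi=200, C_lo=41.178, C_hi=47.676.
(200−151)/(47.676−41.178) × (45.415−41.178) + 151 = 49/6.498 × 4.237 + 151 ≈ 182.95 → 183.
Kraków: 7.318 lies in 0.000–15.298, so I_lo=0, I_hi=50, C_lo=0.000, C_hi=15.298.
(50−0)/(15.298−0.000) × (7.318−0.000) + 0 = 50/15.298 × 7.318 + 0 ≈ 23.92 → 24.
Lahore: 26.202 ∈ [23.063, 41.177] ↔ index [101, 150].
101 + (26.202−23.063)·(150−101)/(41.177−23.063) = 101 + 3.139·49/18.114 ≈ 109.49, so AQI = 109.
AQIs: Houston=79, Salt Lake City=183, Kraków=24, Lahore=109. Lahore (109) − Salt Lake City (183) = -74.

-74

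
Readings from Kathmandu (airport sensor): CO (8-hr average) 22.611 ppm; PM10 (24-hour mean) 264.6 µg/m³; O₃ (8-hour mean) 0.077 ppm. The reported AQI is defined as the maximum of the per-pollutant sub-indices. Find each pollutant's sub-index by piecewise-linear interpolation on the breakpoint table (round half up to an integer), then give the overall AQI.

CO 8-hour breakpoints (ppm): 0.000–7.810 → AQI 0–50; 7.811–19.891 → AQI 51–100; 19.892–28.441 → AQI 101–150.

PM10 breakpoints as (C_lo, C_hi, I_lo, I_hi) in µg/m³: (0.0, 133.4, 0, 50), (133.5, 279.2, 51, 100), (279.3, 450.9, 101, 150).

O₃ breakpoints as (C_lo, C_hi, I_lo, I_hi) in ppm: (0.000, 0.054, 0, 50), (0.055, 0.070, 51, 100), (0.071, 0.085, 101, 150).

CO: 22.611 ∈ [19.892, 28.441] ↔ index [101, 150].
101 + (22.611−19.892)·(150−101)/(28.441−19.892) = 101 + 2.719·49/8.549 ≈ 116.58, so AQI = 117.
PM10: 264.6 ∈ [133.5, 279.2] ↔ index [51, 100].
51 + (264.6−133.5)·(100−51)/(279.2−133.5) = 51 + 131.1·49/145.7 ≈ 95.09, so AQI = 95.
O₃ 0.077: bracket 0.071–0.085 → index 101–150; slope 49/0.014, offset 0.006.
AQI = 101 + 49/0.014·0.006 ≈ 122.00 ⇒ 122.
Sub-indices: CO→117, PM10→95, O₃→122. Overall AQI = max = 122; dominant pollutant is O₃.

122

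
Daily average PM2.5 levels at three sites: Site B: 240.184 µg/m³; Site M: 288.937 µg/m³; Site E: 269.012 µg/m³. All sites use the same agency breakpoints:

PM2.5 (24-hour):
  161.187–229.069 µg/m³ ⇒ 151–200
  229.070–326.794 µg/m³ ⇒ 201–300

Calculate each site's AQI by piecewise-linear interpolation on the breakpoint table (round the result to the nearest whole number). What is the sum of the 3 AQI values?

715

Site B: row 229.070–326.794 (AQI 201–300). (300−201)·(240.184−229.070)/(326.794−229.070) + 201 = 99·11.114/97.724 + 201 ≈ 212.26 → 212.
Site M 288.937: bracket 229.070–326.794 → index 201–300; slope 99/97.724, offset 59.867.
AQI = 201 + 99/97.724·59.867 ≈ 261.65 ⇒ 262.
Site E: row 229.070–326.794 (AQI 201–300). (300−201)·(269.012−229.070)/(326.794−229.070) + 201 = 99·39.942/97.724 + 201 ≈ 241.46 → 241.
AQIs: Site B=212, Site M=262, Site E=241. Sum = 212 + 262 + 241 = 715.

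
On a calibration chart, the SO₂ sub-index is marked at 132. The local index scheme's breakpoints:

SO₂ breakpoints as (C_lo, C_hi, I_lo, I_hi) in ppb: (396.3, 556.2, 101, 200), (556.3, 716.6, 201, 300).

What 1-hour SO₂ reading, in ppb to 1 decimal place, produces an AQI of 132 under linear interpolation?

AQI 132 lies in the 101–200 band, which corresponds to 396.3–556.2 ppb.
C = 396.3 + (132−101)×(556.2−396.3)/(200−101) = 396.3 + 31×159.9/99 ≈ 446.370 ppb → 446.4 ppb to 1 dp.

446.4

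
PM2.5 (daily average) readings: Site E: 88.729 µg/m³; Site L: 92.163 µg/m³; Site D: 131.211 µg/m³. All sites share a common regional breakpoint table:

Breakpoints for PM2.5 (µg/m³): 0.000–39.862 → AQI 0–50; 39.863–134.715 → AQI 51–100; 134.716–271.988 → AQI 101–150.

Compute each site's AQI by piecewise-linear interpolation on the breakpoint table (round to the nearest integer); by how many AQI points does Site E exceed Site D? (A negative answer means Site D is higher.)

Site E: 88.729 lies in 39.863–134.715, so I_lo=51, I_hi=100, C_lo=39.863, C_hi=134.715.
(100−51)/(134.715−39.863) × (88.729−39.863) + 51 = 49/94.852 × 48.866 + 51 ≈ 76.24 → 76.
Site L: 92.163 lies in 39.863–134.715, so I_lo=51, I_hi=100, C_lo=39.863, C_hi=134.715.
(100−51)/(134.715−39.863) × (92.163−39.863) + 51 = 49/94.852 × 52.300 + 51 ≈ 78.02 → 78.
Site D: row 39.863–134.715 (AQI 51–100). (100−51)·(131.211−39.863)/(134.715−39.863) + 51 = 49·91.348/94.852 + 51 ≈ 98.19 → 98.
AQIs: Site E=76, Site L=78, Site D=98. Site E (76) − Site D (98) = -22.

-22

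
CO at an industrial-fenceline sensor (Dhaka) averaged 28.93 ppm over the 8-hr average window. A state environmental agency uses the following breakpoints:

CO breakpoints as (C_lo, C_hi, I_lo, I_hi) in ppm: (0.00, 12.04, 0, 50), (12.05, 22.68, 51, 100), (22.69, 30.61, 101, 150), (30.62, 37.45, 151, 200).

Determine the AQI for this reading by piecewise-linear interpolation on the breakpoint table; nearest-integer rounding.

CO 28.93: bracket 22.69–30.61 → index 101–150; slope 49/7.92, offset 6.24.
AQI = 101 + 49/7.92·6.24 ≈ 139.61 ⇒ 140.

140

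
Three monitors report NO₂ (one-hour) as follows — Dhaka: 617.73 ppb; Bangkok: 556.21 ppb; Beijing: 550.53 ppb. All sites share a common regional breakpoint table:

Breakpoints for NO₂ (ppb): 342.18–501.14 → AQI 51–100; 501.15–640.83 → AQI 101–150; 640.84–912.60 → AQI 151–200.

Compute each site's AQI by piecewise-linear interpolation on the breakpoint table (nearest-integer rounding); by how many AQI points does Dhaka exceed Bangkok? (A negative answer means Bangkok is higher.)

22

Dhaka 617.73: bracket 501.15–640.83 → index 101–150; slope 49/139.68, offset 116.58.
AQI = 101 + 49/139.68·116.58 ≈ 141.90 ⇒ 142.
Bangkok 556.21: bracket 501.15–640.83 → index 101–150; slope 49/139.68, offset 55.06.
AQI = 101 + 49/139.68·55.06 ≈ 120.32 ⇒ 120.
Beijing: 550.53 lies in 501.15–640.83, so I_lo=101, I_hi=150, C_lo=501.15, C_hi=640.83.
(150−101)/(640.83−501.15) × (550.53−501.15) + 101 = 49/139.68 × 49.38 + 101 ≈ 118.32 → 118.
AQIs: Dhaka=142, Bangkok=120, Beijing=118. Dhaka (142) − Bangkok (120) = 22.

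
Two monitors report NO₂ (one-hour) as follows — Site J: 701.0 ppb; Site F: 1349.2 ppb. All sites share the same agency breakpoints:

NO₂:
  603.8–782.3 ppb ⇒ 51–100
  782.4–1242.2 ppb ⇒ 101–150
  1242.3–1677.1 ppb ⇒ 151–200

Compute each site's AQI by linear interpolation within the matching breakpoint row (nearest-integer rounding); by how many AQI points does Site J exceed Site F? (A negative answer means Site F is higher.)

Site J 701.0: bracket 603.8–782.3 → index 51–100; slope 49/178.5, offset 97.2.
AQI = 51 + 49/178.5·97.2 ≈ 77.68 ⇒ 78.
Site F: 1349.2 lies in 1242.3–1677.1, so I_lo=151, I_hi=200, C_lo=1242.3, C_hi=1677.1.
(200−151)/(1677.1−1242.3) × (1349.2−1242.3) + 151 = 49/434.8 × 106.9 + 151 ≈ 163.05 → 163.
AQIs: Site J=78, Site F=163. Site J (78) − Site F (163) = -85.

-85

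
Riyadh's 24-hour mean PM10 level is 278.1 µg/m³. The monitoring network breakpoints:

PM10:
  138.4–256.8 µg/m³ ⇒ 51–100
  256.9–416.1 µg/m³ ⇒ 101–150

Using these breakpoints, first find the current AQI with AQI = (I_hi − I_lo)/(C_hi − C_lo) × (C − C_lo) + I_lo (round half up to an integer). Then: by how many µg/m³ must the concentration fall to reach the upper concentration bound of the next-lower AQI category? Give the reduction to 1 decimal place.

21.3

PM10: 278.1 ∈ [256.9, 416.1] ↔ index [101, 150].
101 + (278.1−256.9)·(150−101)/(416.1−256.9) = 101 + 21.2·49/159.2 ≈ 107.53, so AQI = 108.
Current AQI 108 is in the Unhealthy for Sensitive Groups range (101–150). The next-lower category tops out at AQI 100, whose upper concentration bound is 256.8 µg/m³.
Reduction needed = 278.1 − 256.8 = 21.3 µg/m³.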